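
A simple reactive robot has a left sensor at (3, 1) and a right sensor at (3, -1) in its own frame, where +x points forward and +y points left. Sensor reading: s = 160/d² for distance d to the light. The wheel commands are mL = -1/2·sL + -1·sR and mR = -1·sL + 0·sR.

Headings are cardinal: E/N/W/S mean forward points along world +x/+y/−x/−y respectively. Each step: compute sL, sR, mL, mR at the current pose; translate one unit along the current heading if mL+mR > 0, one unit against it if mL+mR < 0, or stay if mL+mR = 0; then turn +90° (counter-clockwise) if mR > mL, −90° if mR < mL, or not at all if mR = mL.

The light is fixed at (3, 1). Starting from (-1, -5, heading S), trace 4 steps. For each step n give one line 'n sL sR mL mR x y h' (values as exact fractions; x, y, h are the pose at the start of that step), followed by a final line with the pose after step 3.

n=0: pose=(-1,-5,S); sL=16/9, sR=80/53; mL=-1144/477, mR=-16/9; mL+mR=-664/159 → advance -1; mR−mL=296/477 → turn +1·90°
n=1: pose=(-1,-4,E); sL=160/17, sR=160/37; mL=-5680/629, mR=-160/17; mL+mR=-11600/629 → advance -1; mR−mL=-240/629 → turn -1·90°
n=2: pose=(-2,-4,S); sL=2, sR=8/5; mL=-13/5, mR=-2; mL+mR=-23/5 → advance -1; mR−mL=3/5 → turn +1·90°
n=3: pose=(-2,-3,E); sL=160/13, sR=160/29; mL=-4400/377, mR=-160/13; mL+mR=-9040/377 → advance -1; mR−mL=-240/377 → turn -1·90°

0 16/9 80/53 -1144/477 -16/9 -1 -5 S
1 160/17 160/37 -5680/629 -160/17 -1 -4 E
2 2 8/5 -13/5 -2 -2 -4 S
3 160/13 160/29 -4400/377 -160/13 -2 -3 E
final -3 -3 S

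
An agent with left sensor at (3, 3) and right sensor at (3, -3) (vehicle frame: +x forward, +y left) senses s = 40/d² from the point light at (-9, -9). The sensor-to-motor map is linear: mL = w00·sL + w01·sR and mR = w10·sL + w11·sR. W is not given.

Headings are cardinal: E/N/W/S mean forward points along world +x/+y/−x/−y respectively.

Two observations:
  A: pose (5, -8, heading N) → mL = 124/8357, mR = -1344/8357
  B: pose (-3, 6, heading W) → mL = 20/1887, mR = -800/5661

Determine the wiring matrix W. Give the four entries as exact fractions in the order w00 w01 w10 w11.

obs A: pose=(5,-8,N) → sL=40/137, sR=8/61, mL=124/8357, mR=-1344/8357
obs B: pose=(-3,6,W) → sL=40/153, sR=40/333, mL=20/1887, mR=-800/5661
sensor matrix S = [[40/137, 8/61], [40/153, 40/333]]; det S = 37120/47308977
solve [mL_A; mL_B] = S·[w00; w01] and [mR_A; mR_B] = S·[w10; w11]:
  w00 = 1/2, w01 = -1, w10 = -1, w11 = 1

1/2 -1 -1 1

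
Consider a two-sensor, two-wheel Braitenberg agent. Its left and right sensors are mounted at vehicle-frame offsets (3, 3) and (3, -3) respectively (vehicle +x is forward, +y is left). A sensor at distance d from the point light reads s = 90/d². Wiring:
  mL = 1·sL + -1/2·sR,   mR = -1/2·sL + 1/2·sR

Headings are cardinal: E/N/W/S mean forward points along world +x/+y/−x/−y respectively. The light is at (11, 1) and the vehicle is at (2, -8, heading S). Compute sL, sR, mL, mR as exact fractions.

1/2 5/16 11/32 -3/32

left sensor world pos  = (5, -11); dL² = 180
right sensor world pos = (-1, -11); dR² = 288
sL = 90/180 = 1/2
sR = 90/288 = 5/16
mL = 1·sL + -1/2·sR = 11/32
mR = -1/2·sL + 1/2·sR = -3/32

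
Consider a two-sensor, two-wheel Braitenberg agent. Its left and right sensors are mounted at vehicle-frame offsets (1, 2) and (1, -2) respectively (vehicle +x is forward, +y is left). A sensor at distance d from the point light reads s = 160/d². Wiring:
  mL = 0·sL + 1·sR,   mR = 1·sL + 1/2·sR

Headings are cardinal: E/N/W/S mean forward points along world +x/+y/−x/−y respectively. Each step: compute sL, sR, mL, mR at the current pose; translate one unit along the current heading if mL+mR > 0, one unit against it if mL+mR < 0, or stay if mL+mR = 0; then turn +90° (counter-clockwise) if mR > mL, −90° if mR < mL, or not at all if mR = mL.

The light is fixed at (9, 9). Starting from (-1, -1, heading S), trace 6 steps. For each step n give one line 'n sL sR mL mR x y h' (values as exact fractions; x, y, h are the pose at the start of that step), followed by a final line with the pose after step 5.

0 32/37 32/53 32/53 2288/1961 -1 -1 S
1 80/81 16/25 16/25 2648/2025 -1 -2 E
2 160/221 160/149 160/149 41520/32929 0 -2 N
3 40/61 40/41 40/41 2860/2501 0 -1 W
4 32/37 32/53 32/53 2288/1961 -1 -1 S
5 80/81 16/25 16/25 2648/2025 -1 -2 E
final 0 -2 N

n=0: pose=(-1,-1,S); sL=32/37, sR=32/53; mL=32/53, mR=2288/1961; mL+mR=3472/1961 → advance +1; mR−mL=1104/1961 → turn +1·90°
n=1: pose=(-1,-2,E); sL=80/81, sR=16/25; mL=16/25, mR=2648/2025; mL+mR=3944/2025 → advance +1; mR−mL=1352/2025 → turn +1·90°
n=2: pose=(0,-2,N); sL=160/221, sR=160/149; mL=160/149, mR=41520/32929; mL+mR=76880/32929 → advance +1; mR−mL=6160/32929 → turn +1·90°
n=3: pose=(0,-1,W); sL=40/61, sR=40/41; mL=40/41, mR=2860/2501; mL+mR=5300/2501 → advance +1; mR−mL=420/2501 → turn +1·90°
n=4: pose=(-1,-1,S); sL=32/37, sR=32/53; mL=32/53, mR=2288/1961; mL+mR=3472/1961 → advance +1; mR−mL=1104/1961 → turn +1·90°
n=5: pose=(-1,-2,E); sL=80/81, sR=16/25; mL=16/25, mR=2648/2025; mL+mR=3944/2025 → advance +1; mR−mL=1352/2025 → turn +1·90°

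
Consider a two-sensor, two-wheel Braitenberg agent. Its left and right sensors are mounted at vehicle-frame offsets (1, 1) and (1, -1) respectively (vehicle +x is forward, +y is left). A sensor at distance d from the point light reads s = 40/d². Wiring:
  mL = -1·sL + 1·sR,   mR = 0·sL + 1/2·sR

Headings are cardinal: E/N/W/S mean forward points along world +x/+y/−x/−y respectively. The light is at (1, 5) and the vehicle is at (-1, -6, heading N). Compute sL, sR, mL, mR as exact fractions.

40/109 40/101 320/11009 20/101

left sensor world pos  = (-2, -5); dL² = 109
right sensor world pos = (0, -5); dR² = 101
sL = 40/109 = 40/109
sR = 40/101 = 40/101
mL = -1·sL + 1·sR = 320/11009
mR = 0·sL + 1/2·sR = 20/101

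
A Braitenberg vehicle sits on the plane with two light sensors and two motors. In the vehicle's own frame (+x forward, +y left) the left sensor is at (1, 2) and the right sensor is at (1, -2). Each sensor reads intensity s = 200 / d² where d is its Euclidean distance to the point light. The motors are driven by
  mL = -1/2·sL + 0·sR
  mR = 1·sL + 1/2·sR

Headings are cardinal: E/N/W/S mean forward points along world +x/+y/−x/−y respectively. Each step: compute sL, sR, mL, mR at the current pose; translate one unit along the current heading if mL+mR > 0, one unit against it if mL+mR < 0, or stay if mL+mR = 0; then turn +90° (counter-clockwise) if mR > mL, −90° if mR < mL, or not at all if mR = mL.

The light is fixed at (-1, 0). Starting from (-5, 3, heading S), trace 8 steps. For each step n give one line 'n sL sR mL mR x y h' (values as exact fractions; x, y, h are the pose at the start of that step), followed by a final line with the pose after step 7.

n=0: pose=(-5,3,S); sL=25, sR=5; mL=-25/2, mR=55/2; mL+mR=15 → advance +1; mR−mL=40 → turn +1·90°
n=1: pose=(-5,2,E); sL=8, sR=200/9; mL=-4, mR=172/9; mL+mR=136/9 → advance +1; mR−mL=208/9 → turn +1·90°
n=2: pose=(-4,2,N); sL=100/17, sR=20; mL=-50/17, mR=270/17; mL+mR=220/17 → advance +1; mR−mL=320/17 → turn +1·90°
n=3: pose=(-4,3,W); sL=200/17, sR=200/41; mL=-100/17, mR=9900/697; mL+mR=5800/697 → advance +1; mR−mL=14000/697 → turn +1·90°
n=4: pose=(-5,3,S); sL=25, sR=5; mL=-25/2, mR=55/2; mL+mR=15 → advance +1; mR−mL=40 → turn +1·90°
n=5: pose=(-5,2,E); sL=8, sR=200/9; mL=-4, mR=172/9; mL+mR=136/9 → advance +1; mR−mL=208/9 → turn +1·90°
n=6: pose=(-4,2,N); sL=100/17, sR=20; mL=-50/17, mR=270/17; mL+mR=220/17 → advance +1; mR−mL=320/17 → turn +1·90°
n=7: pose=(-4,3,W); sL=200/17, sR=200/41; mL=-100/17, mR=9900/697; mL+mR=5800/697 → advance +1; mR−mL=14000/697 → turn +1·90°

0 25 5 -25/2 55/2 -5 3 S
1 8 200/9 -4 172/9 -5 2 E
2 100/17 20 -50/17 270/17 -4 2 N
3 200/17 200/41 -100/17 9900/697 -4 3 W
4 25 5 -25/2 55/2 -5 3 S
5 8 200/9 -4 172/9 -5 2 E
6 100/17 20 -50/17 270/17 -4 2 N
7 200/17 200/41 -100/17 9900/697 -4 3 W
final -5 3 S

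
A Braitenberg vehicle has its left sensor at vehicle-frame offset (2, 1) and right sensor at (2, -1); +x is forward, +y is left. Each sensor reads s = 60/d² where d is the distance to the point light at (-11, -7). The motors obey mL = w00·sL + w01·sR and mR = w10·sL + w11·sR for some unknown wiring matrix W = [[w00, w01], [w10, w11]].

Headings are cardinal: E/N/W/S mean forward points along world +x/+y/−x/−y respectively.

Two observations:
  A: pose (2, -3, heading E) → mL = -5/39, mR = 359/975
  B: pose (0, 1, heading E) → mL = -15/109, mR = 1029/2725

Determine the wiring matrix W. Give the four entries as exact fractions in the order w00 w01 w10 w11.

obs A: pose=(2,-3,E) → sL=6/25, sR=10/39, mL=-5/39, mR=359/975
obs B: pose=(0,1,E) → sL=6/25, sR=30/109, mL=-15/109, mR=1029/2725
sensor matrix S = [[6/25, 10/39], [6/25, 30/109]]; det S = 32/7085
solve [mL_A; mL_B] = S·[w00; w01] and [mR_A; mR_B] = S·[w10; w11]:
  w00 = 0, w01 = -1/2, w10 = 1, w11 = 1/2

0 -1/2 1 1/2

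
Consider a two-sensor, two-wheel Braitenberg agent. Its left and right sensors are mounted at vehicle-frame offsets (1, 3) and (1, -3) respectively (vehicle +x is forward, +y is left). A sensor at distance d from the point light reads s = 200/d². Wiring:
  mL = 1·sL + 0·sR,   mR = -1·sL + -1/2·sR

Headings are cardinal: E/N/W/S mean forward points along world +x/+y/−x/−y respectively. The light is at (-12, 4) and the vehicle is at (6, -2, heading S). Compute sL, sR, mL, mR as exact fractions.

20/49 100/137 20/49 -5190/6713

left sensor world pos  = (9, -3); dL² = 490
right sensor world pos = (3, -3); dR² = 274
sL = 200/490 = 20/49
sR = 200/274 = 100/137
mL = 1·sL + 0·sR = 20/49
mR = -1·sL + -1/2·sR = -5190/6713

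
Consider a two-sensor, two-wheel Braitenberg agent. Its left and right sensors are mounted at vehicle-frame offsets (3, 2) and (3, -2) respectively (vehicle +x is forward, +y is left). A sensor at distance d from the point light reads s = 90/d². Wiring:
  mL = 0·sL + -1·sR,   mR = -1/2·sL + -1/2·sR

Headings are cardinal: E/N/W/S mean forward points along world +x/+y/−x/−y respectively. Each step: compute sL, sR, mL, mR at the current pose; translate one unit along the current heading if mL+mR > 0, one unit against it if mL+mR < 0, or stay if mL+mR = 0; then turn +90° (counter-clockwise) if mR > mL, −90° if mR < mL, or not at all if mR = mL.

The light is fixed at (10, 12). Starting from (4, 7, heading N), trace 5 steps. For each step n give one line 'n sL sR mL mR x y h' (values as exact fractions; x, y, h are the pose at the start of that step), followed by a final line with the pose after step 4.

0 45/34 9/2 -9/2 -99/34 4 7 N
1 18/29 90/97 -90/97 -2178/2813 4 6 W
2 1 9/13 -9/13 -11/13 5 6 S
3 90/113 90/73 -90/73 -8370/8249 5 7 W
4 45/34 9/10 -9/10 -189/170 6 7 S
final 6 8 W

n=0: pose=(4,7,N); sL=45/34, sR=9/2; mL=-9/2, mR=-99/34; mL+mR=-126/17 → advance -1; mR−mL=27/17 → turn +1·90°
n=1: pose=(4,6,W); sL=18/29, sR=90/97; mL=-90/97, mR=-2178/2813; mL+mR=-4788/2813 → advance -1; mR−mL=432/2813 → turn +1·90°
n=2: pose=(5,6,S); sL=1, sR=9/13; mL=-9/13, mR=-11/13; mL+mR=-20/13 → advance -1; mR−mL=-2/13 → turn -1·90°
n=3: pose=(5,7,W); sL=90/113, sR=90/73; mL=-90/73, mR=-8370/8249; mL+mR=-18540/8249 → advance -1; mR−mL=1800/8249 → turn +1·90°
n=4: pose=(6,7,S); sL=45/34, sR=9/10; mL=-9/10, mR=-189/170; mL+mR=-171/85 → advance -1; mR−mL=-18/85 → turn -1·90°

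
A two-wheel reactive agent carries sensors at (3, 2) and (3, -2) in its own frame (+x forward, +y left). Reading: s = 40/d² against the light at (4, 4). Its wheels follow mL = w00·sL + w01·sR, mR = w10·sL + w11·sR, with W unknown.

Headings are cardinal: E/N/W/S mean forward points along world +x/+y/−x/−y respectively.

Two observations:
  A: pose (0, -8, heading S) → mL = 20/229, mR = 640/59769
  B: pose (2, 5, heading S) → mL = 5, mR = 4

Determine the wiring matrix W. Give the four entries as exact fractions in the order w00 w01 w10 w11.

1/2 0 1/2 -1/2

obs A: pose=(0,-8,S) → sL=40/229, sR=40/261, mL=20/229, mR=640/59769
obs B: pose=(2,5,S) → sL=10, sR=2, mL=5, mR=4
sensor matrix S = [[40/229, 40/261], [10, 2]]; det S = -70720/59769
solve [mL_A; mL_B] = S·[w00; w01] and [mR_A; mR_B] = S·[w10; w11]:
  w00 = 1/2, w01 = 0, w10 = 1/2, w11 = -1/2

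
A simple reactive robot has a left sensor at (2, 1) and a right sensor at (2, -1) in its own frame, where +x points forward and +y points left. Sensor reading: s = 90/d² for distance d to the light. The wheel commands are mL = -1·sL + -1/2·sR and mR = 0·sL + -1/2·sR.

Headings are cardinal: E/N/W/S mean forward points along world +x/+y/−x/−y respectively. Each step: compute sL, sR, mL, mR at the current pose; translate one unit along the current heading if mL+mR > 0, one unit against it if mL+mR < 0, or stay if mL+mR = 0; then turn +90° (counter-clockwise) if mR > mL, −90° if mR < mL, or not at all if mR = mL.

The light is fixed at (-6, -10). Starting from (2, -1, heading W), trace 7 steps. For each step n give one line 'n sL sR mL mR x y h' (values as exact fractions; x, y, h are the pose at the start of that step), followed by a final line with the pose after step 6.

0 9/10 45/68 -837/680 -45/136 2 -1 W
1 90/149 90/113 -16875/16837 -45/113 3 -1 S
2 45/121 45/101 -14535/24442 -45/202 3 0 E
3 90/193 2/5 -643/965 -1/5 2 0 N
4 9/10 45/68 -837/680 -45/136 2 -1 W
5 90/149 90/113 -16875/16837 -45/113 3 -1 S
6 45/121 45/101 -14535/24442 -45/202 3 0 E
final 2 0 N

n=0: pose=(2,-1,W); sL=9/10, sR=45/68; mL=-837/680, mR=-45/136; mL+mR=-531/340 → advance -1; mR−mL=9/10 → turn +1·90°
n=1: pose=(3,-1,S); sL=90/149, sR=90/113; mL=-16875/16837, mR=-45/113; mL+mR=-23580/16837 → advance -1; mR−mL=90/149 → turn +1·90°
n=2: pose=(3,0,E); sL=45/121, sR=45/101; mL=-14535/24442, mR=-45/202; mL+mR=-9990/12221 → advance -1; mR−mL=45/121 → turn +1·90°
n=3: pose=(2,0,N); sL=90/193, sR=2/5; mL=-643/965, mR=-1/5; mL+mR=-836/965 → advance -1; mR−mL=90/193 → turn +1·90°
n=4: pose=(2,-1,W); sL=9/10, sR=45/68; mL=-837/680, mR=-45/136; mL+mR=-531/340 → advance -1; mR−mL=9/10 → turn +1·90°
n=5: pose=(3,-1,S); sL=90/149, sR=90/113; mL=-16875/16837, mR=-45/113; mL+mR=-23580/16837 → advance -1; mR−mL=90/149 → turn +1·90°
n=6: pose=(3,0,E); sL=45/121, sR=45/101; mL=-14535/24442, mR=-45/202; mL+mR=-9990/12221 → advance -1; mR−mL=45/121 → turn +1·90°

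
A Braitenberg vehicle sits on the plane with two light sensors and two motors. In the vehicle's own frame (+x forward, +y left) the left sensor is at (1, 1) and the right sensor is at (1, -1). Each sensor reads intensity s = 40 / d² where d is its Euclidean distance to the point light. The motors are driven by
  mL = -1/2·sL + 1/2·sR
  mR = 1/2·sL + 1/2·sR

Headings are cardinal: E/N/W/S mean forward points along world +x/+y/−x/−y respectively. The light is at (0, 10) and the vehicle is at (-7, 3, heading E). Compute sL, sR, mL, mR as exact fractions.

5/9 2/5 -7/90 43/90

left sensor world pos  = (-6, 4); dL² = 72
right sensor world pos = (-6, 2); dR² = 100
sL = 40/72 = 5/9
sR = 40/100 = 2/5
mL = -1/2·sL + 1/2·sR = -7/90
mR = 1/2·sL + 1/2·sR = 43/90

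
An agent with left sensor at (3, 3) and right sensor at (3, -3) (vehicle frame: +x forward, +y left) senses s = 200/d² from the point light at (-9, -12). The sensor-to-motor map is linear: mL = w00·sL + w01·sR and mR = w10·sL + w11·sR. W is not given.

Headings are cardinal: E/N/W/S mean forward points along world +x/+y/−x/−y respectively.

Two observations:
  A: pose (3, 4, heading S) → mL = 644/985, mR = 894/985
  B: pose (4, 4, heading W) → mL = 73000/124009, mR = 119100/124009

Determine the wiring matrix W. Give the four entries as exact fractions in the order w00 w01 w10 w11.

obs A: pose=(3,4,S) → sL=100/197, sR=4/5, mL=644/985, mR=894/985
obs B: pose=(4,4,W) → sL=200/269, sR=200/461, mL=73000/124009, mR=119100/124009
sensor matrix S = [[100/197, 4/5], [200/269, 200/461]]; det S = -9150720/24429773
solve [mL_A; mL_B] = S·[w00; w01] and [mR_A; mR_B] = S·[w10; w11]:
  w00 = 1/2, w01 = 1/2, w10 = 1, w11 = 1/2

1/2 1/2 1 1/2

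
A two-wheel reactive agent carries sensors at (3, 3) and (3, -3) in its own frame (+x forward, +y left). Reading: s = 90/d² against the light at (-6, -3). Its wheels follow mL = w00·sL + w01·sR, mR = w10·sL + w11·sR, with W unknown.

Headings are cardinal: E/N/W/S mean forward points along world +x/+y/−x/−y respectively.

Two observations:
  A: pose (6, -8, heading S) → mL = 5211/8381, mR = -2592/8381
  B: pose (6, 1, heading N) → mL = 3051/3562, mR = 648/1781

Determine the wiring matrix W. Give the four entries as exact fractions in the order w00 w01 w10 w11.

obs A: pose=(6,-8,S) → sL=90/289, sR=18/29, mL=5211/8381, mR=-2592/8381
obs B: pose=(6,1,N) → sL=9/13, sR=45/137, mL=3051/3562, mR=648/1781
sensor matrix S = [[90/289, 18/29], [9/13, 45/137]]; det S = -4887216/14926561
solve [mL_A; mL_B] = S·[w00; w01] and [mR_A; mR_B] = S·[w10; w11]:
  w00 = 1, w01 = 1/2, w10 = 1, w11 = -1

1 1/2 1 -1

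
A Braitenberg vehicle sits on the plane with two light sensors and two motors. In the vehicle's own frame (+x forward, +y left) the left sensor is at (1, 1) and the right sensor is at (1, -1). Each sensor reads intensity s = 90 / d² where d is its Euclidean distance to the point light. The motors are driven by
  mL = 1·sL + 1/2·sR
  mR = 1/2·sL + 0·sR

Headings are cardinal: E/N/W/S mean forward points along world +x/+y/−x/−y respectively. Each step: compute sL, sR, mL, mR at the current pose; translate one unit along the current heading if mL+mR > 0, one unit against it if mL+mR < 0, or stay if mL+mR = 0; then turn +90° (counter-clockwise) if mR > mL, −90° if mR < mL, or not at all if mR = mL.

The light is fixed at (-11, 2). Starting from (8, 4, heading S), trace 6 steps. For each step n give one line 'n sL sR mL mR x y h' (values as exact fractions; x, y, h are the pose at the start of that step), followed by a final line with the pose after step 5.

n=0: pose=(8,4,S); sL=90/401, sR=18/65; mL=9459/26065, mR=45/401; mL+mR=12384/26065 → advance +1; mR−mL=-6534/26065 → turn -1·90°
n=1: pose=(8,3,W); sL=5/18, sR=45/164; mL=1225/2952, mR=5/36; mL+mR=545/984 → advance +1; mR−mL=-815/2952 → turn -1·90°
n=2: pose=(7,3,N); sL=90/293, sR=18/73; mL=9207/21389, mR=45/293; mL+mR=12492/21389 → advance +1; mR−mL=-5922/21389 → turn -1·90°
n=3: pose=(7,4,E); sL=9/37, sR=45/181; mL=4923/13394, mR=9/74; mL+mR=3276/6697 → advance +1; mR−mL=-1647/6697 → turn -1·90°
n=4: pose=(8,4,S); sL=90/401, sR=18/65; mL=9459/26065, mR=45/401; mL+mR=12384/26065 → advance +1; mR−mL=-6534/26065 → turn -1·90°
n=5: pose=(8,3,W); sL=5/18, sR=45/164; mL=1225/2952, mR=5/36; mL+mR=545/984 → advance +1; mR−mL=-815/2952 → turn -1·90°

0 90/401 18/65 9459/26065 45/401 8 4 S
1 5/18 45/164 1225/2952 5/36 8 3 W
2 90/293 18/73 9207/21389 45/293 7 3 N
3 9/37 45/181 4923/13394 9/74 7 4 E
4 90/401 18/65 9459/26065 45/401 8 4 S
5 5/18 45/164 1225/2952 5/36 8 3 W
final 7 3 N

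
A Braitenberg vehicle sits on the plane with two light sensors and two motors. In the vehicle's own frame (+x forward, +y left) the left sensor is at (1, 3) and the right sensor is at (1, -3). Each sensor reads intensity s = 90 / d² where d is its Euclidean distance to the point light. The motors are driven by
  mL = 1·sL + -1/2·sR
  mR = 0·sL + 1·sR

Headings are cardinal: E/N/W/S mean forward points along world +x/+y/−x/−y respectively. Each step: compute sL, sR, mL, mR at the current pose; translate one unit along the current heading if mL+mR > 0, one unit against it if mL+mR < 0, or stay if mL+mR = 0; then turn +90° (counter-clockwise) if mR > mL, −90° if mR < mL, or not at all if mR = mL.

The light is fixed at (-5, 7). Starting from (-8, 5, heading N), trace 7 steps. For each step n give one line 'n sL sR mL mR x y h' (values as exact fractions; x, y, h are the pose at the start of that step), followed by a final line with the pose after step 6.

n=0: pose=(-8,5,N); sL=90/37, sR=90; mL=-1575/37, mR=90; mL+mR=1755/37 → advance +1; mR−mL=4905/37 → turn +1·90°
n=1: pose=(-8,6,W); sL=45/16, sR=9/2; mL=9/16, mR=9/2; mL+mR=81/16 → advance +1; mR−mL=63/16 → turn +1·90°
n=2: pose=(-9,6,S); sL=18, sR=90/53; mL=909/53, mR=90/53; mL+mR=999/53 → advance +1; mR−mL=-819/53 → turn -1·90°
n=3: pose=(-9,5,W); sL=9/5, sR=45/13; mL=9/130, mR=45/13; mL+mR=459/130 → advance +1; mR−mL=441/130 → turn +1·90°
n=4: pose=(-10,5,S); sL=90/13, sR=90/73; mL=5985/949, mR=90/73; mL+mR=7155/949 → advance +1; mR−mL=-4815/949 → turn -1·90°
n=5: pose=(-10,4,W); sL=5/4, sR=5/2; mL=0, mR=5/2; mL+mR=5/2 → advance +1; mR−mL=5/2 → turn +1·90°
n=6: pose=(-11,4,S); sL=18/5, sR=90/97; mL=1521/485, mR=90/97; mL+mR=1971/485 → advance +1; mR−mL=-1071/485 → turn -1·90°

0 90/37 90 -1575/37 90 -8 5 N
1 45/16 9/2 9/16 9/2 -8 6 W
2 18 90/53 909/53 90/53 -9 6 S
3 9/5 45/13 9/130 45/13 -9 5 W
4 90/13 90/73 5985/949 90/73 -10 5 S
5 5/4 5/2 0 5/2 -10 4 W
6 18/5 90/97 1521/485 90/97 -11 4 S
final -11 3 W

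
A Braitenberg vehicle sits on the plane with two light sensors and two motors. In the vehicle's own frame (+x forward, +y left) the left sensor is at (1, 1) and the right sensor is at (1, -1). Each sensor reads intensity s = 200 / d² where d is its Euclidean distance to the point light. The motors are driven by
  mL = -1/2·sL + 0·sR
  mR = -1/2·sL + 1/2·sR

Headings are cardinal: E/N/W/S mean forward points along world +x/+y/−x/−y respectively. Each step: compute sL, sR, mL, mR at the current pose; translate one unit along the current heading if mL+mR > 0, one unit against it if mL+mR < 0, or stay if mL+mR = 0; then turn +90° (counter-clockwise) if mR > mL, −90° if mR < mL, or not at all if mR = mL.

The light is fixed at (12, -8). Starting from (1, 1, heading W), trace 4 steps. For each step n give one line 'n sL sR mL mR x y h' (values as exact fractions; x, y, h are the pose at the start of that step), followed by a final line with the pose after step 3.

n=0: pose=(1,1,W); sL=25/26, sR=50/61; mL=-25/52, mR=-225/3172; mL+mR=-875/1586 → advance -1; mR−mL=25/61 → turn +1·90°
n=1: pose=(2,1,S); sL=40/29, sR=40/37; mL=-20/29, mR=-160/1073; mL+mR=-900/1073 → advance -1; mR−mL=20/37 → turn +1·90°
n=2: pose=(2,2,E); sL=100/101, sR=100/81; mL=-50/101, mR=1000/8181; mL+mR=-3050/8181 → advance -1; mR−mL=50/81 → turn +1·90°
n=3: pose=(1,2,N); sL=40/53, sR=200/221; mL=-20/53, mR=880/11713; mL+mR=-3540/11713 → advance -1; mR−mL=100/221 → turn +1·90°

0 25/26 50/61 -25/52 -225/3172 1 1 W
1 40/29 40/37 -20/29 -160/1073 2 1 S
2 100/101 100/81 -50/101 1000/8181 2 2 E
3 40/53 200/221 -20/53 880/11713 1 2 N
final 1 1 W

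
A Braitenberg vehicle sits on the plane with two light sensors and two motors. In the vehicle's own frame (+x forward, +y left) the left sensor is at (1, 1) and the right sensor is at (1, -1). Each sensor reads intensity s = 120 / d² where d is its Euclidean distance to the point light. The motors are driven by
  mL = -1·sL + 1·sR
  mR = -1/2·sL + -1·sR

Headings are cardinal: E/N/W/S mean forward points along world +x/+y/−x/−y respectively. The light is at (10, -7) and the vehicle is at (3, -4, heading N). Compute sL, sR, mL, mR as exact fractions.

left sensor world pos  = (2, -3); dL² = 80
right sensor world pos = (4, -3); dR² = 52
sL = 120/80 = 3/2
sR = 120/52 = 30/13
mL = -1·sL + 1·sR = 21/26
mR = -1/2·sL + -1·sR = -159/52

3/2 30/13 21/26 -159/52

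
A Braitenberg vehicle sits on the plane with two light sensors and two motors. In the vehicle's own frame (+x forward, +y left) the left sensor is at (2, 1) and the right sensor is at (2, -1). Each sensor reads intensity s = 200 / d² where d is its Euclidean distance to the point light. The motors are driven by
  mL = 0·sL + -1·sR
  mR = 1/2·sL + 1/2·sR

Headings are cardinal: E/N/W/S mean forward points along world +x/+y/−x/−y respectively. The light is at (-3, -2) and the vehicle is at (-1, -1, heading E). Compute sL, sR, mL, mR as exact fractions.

left sensor world pos  = (1, 0); dL² = 20
right sensor world pos = (1, -2); dR² = 16
sL = 200/20 = 10
sR = 200/16 = 25/2
mL = 0·sL + -1·sR = -25/2
mR = 1/2·sL + 1/2·sR = 45/4

10 25/2 -25/2 45/4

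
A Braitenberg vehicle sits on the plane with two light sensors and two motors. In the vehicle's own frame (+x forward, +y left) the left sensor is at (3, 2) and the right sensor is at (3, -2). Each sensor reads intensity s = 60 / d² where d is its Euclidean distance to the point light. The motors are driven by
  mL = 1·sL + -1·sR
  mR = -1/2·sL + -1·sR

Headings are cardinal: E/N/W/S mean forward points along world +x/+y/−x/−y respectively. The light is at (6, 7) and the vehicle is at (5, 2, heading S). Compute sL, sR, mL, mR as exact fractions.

left sensor world pos  = (7, -1); dL² = 65
right sensor world pos = (3, -1); dR² = 73
sL = 60/65 = 12/13
sR = 60/73 = 60/73
mL = 1·sL + -1·sR = 96/949
mR = -1/2·sL + -1·sR = -1218/949

12/13 60/73 96/949 -1218/949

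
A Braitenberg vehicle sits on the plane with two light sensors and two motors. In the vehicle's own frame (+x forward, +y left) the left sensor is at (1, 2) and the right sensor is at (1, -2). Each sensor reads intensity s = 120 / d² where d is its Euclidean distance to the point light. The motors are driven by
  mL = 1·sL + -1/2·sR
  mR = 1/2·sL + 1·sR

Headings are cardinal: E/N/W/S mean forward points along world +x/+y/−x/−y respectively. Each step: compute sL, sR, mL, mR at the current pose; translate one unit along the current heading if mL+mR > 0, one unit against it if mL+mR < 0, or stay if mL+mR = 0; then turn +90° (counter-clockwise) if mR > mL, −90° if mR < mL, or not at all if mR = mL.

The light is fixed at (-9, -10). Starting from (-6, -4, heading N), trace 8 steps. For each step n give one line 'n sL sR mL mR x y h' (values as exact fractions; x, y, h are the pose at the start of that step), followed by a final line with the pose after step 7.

0 12/5 60/37 294/185 522/185 -6 -4 N
1 120/29 24/17 1692/493 1716/493 -6 -3 W
2 30/13 10/3 25/39 175/39 -7 -3 S
3 120/73 24/5 -276/365 2052/365 -7 -4 E
4 12/5 60/37 294/185 522/185 -6 -4 N
5 120/29 24/17 1692/493 1716/493 -6 -3 W
6 30/13 10/3 25/39 175/39 -7 -3 S
7 120/73 24/5 -276/365 2052/365 -7 -4 E
final -6 -4 N

n=0: pose=(-6,-4,N); sL=12/5, sR=60/37; mL=294/185, mR=522/185; mL+mR=816/185 → advance +1; mR−mL=228/185 → turn +1·90°
n=1: pose=(-6,-3,W); sL=120/29, sR=24/17; mL=1692/493, mR=1716/493; mL+mR=3408/493 → advance +1; mR−mL=24/493 → turn +1·90°
n=2: pose=(-7,-3,S); sL=30/13, sR=10/3; mL=25/39, mR=175/39; mL+mR=200/39 → advance +1; mR−mL=50/13 → turn +1·90°
n=3: pose=(-7,-4,E); sL=120/73, sR=24/5; mL=-276/365, mR=2052/365; mL+mR=1776/365 → advance +1; mR−mL=2328/365 → turn +1·90°
n=4: pose=(-6,-4,N); sL=12/5, sR=60/37; mL=294/185, mR=522/185; mL+mR=816/185 → advance +1; mR−mL=228/185 → turn +1·90°
n=5: pose=(-6,-3,W); sL=120/29, sR=24/17; mL=1692/493, mR=1716/493; mL+mR=3408/493 → advance +1; mR−mL=24/493 → turn +1·90°
n=6: pose=(-7,-3,S); sL=30/13, sR=10/3; mL=25/39, mR=175/39; mL+mR=200/39 → advance +1; mR−mL=50/13 → turn +1·90°
n=7: pose=(-7,-4,E); sL=120/73, sR=24/5; mL=-276/365, mR=2052/365; mL+mR=1776/365 → advance +1; mR−mL=2328/365 → turn +1·90°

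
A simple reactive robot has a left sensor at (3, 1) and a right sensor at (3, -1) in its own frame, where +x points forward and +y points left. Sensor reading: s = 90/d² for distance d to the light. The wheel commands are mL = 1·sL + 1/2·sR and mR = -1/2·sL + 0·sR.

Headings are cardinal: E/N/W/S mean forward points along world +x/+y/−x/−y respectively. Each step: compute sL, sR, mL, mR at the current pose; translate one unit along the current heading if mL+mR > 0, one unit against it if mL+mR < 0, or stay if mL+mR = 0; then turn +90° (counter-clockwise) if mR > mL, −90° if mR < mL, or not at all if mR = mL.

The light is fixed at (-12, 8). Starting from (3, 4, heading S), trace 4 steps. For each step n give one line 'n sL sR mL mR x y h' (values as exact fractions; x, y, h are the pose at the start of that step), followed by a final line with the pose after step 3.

n=0: pose=(3,4,S); sL=18/61, sR=18/49; mL=1431/2989, mR=-9/61; mL+mR=990/2989 → advance +1; mR−mL=-1872/2989 → turn -1·90°
n=1: pose=(3,3,W); sL=1/2, sR=9/16; mL=25/32, mR=-1/4; mL+mR=17/32 → advance +1; mR−mL=-33/32 → turn -1·90°
n=2: pose=(2,3,N); sL=90/173, sR=90/229; mL=28395/39617, mR=-45/173; mL+mR=18090/39617 → advance +1; mR−mL=-38700/39617 → turn -1·90°
n=3: pose=(2,4,E); sL=45/149, sR=45/157; mL=20835/46786, mR=-45/298; mL+mR=6885/23393 → advance +1; mR−mL=-13950/23393 → turn -1·90°

0 18/61 18/49 1431/2989 -9/61 3 4 S
1 1/2 9/16 25/32 -1/4 3 3 W
2 90/173 90/229 28395/39617 -45/173 2 3 N
3 45/149 45/157 20835/46786 -45/298 2 4 E
final 3 4 S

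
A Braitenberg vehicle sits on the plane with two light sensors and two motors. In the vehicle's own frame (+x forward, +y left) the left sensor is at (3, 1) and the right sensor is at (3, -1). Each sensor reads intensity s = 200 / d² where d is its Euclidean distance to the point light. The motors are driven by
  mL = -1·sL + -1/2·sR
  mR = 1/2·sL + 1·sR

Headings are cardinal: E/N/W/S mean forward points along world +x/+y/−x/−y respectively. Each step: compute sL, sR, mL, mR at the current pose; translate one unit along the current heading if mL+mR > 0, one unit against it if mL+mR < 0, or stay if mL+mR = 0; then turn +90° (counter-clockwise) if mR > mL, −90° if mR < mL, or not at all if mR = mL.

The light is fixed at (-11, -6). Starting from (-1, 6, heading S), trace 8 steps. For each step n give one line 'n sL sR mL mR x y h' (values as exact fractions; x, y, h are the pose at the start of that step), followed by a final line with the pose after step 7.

n=0: pose=(-1,6,S); sL=100/101, sR=100/81; mL=-13150/8181, mR=14150/8181; mL+mR=1000/8181 → advance +1; mR−mL=9100/2727 → turn +1·90°
n=1: pose=(-1,5,E); sL=200/313, sR=200/269; mL=-85100/84197, mR=89500/84197; mL+mR=4400/84197 → advance +1; mR−mL=174600/84197 → turn +1·90°
n=2: pose=(0,5,N); sL=25/37, sR=10/17; mL=-610/629, mR=1165/1258; mL+mR=-55/1258 → advance -1; mR−mL=2385/1258 → turn +1·90°
n=3: pose=(0,4,W); sL=40/29, sR=40/37; mL=-2060/1073, mR=1900/1073; mL+mR=-160/1073 → advance -1; mR−mL=3960/1073 → turn +1·90°
n=4: pose=(1,4,S); sL=100/109, sR=20/17; mL=-2790/1853, mR=3030/1853; mL+mR=240/1853 → advance +1; mR−mL=5820/1853 → turn +1·90°
n=5: pose=(1,3,E); sL=8/13, sR=200/289; mL=-3612/3757, mR=3756/3757; mL+mR=144/3757 → advance +1; mR−mL=7368/3757 → turn +1·90°
n=6: pose=(2,3,N); sL=25/36, sR=10/17; mL=-605/612, mR=1145/1224; mL+mR=-65/1224 → advance -1; mR−mL=785/408 → turn +1·90°
n=7: pose=(2,2,W); sL=200/149, sR=200/181; mL=-51100/26969, mR=47900/26969; mL+mR=-3200/26969 → advance -1; mR−mL=99000/26969 → turn +1·90°

0 100/101 100/81 -13150/8181 14150/8181 -1 6 S
1 200/313 200/269 -85100/84197 89500/84197 -1 5 E
2 25/37 10/17 -610/629 1165/1258 0 5 N
3 40/29 40/37 -2060/1073 1900/1073 0 4 W
4 100/109 20/17 -2790/1853 3030/1853 1 4 S
5 8/13 200/289 -3612/3757 3756/3757 1 3 E
6 25/36 10/17 -605/612 1145/1224 2 3 N
7 200/149 200/181 -51100/26969 47900/26969 2 2 W
final 3 2 S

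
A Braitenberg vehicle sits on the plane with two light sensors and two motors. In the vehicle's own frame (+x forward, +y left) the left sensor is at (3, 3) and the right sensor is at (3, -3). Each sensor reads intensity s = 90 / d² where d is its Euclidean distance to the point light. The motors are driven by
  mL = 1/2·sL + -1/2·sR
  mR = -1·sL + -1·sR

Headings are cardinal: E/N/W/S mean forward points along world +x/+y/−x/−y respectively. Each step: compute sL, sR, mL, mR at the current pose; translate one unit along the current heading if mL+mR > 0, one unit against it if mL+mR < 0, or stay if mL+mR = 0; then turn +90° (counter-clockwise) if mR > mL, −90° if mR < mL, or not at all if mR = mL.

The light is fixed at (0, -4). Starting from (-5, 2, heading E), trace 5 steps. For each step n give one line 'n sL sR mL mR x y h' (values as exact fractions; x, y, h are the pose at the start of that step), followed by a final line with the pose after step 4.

n=0: pose=(-5,2,E); sL=18/17, sR=90/13; mL=-648/221, mR=-1764/221; mL+mR=-2412/221 → advance -1; mR−mL=-1116/221 → turn -1·90°
n=1: pose=(-6,2,S); sL=5, sR=1; mL=2, mR=-6; mL+mR=-4 → advance -1; mR−mL=-8 → turn -1·90°
n=2: pose=(-6,3,W); sL=90/97, sR=90/181; mL=3780/17557, mR=-25020/17557; mL+mR=-21240/17557 → advance -1; mR−mL=-28800/17557 → turn -1·90°
n=3: pose=(-5,3,N); sL=45/82, sR=45/52; mL=-675/4264, mR=-3015/2132; mL+mR=-6705/4264 → advance -1; mR−mL=-5355/4264 → turn -1·90°
n=4: pose=(-5,2,E); sL=18/17, sR=90/13; mL=-648/221, mR=-1764/221; mL+mR=-2412/221 → advance -1; mR−mL=-1116/221 → turn -1·90°

0 18/17 90/13 -648/221 -1764/221 -5 2 E
1 5 1 2 -6 -6 2 S
2 90/97 90/181 3780/17557 -25020/17557 -6 3 W
3 45/82 45/52 -675/4264 -3015/2132 -5 3 N
4 18/17 90/13 -648/221 -1764/221 -5 2 E
final -6 2 S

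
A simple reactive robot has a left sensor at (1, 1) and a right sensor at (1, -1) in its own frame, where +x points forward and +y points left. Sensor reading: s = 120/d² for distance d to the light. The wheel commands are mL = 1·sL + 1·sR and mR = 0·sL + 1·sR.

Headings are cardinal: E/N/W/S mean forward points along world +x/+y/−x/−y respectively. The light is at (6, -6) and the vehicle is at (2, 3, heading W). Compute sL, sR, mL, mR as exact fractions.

left sensor world pos  = (1, 2); dL² = 89
right sensor world pos = (1, 4); dR² = 125
sL = 120/89 = 120/89
sR = 120/125 = 24/25
mL = 1·sL + 1·sR = 5136/2225
mR = 0·sL + 1·sR = 24/25

120/89 24/25 5136/2225 24/25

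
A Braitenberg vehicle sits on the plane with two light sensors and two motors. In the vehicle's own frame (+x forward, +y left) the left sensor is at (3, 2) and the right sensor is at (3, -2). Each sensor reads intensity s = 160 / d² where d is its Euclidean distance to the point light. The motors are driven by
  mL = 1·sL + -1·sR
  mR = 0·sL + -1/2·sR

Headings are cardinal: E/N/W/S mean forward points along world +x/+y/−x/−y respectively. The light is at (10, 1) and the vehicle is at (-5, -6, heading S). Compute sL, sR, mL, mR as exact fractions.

160/269 160/389 19200/104641 -80/389

left sensor world pos  = (-3, -9); dL² = 269
right sensor world pos = (-7, -9); dR² = 389
sL = 160/269 = 160/269
sR = 160/389 = 160/389
mL = 1·sL + -1·sR = 19200/104641
mR = 0·sL + -1/2·sR = -80/389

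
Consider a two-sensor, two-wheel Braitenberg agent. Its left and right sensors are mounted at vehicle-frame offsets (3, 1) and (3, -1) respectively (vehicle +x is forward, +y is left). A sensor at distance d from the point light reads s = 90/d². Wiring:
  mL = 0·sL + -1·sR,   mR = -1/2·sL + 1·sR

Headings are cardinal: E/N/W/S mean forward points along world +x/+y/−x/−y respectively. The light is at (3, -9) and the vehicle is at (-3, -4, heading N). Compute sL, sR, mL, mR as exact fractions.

90/113 90/89 -90/89 6165/10057

left sensor world pos  = (-4, -1); dL² = 113
right sensor world pos = (-2, -1); dR² = 89
sL = 90/113 = 90/113
sR = 90/89 = 90/89
mL = 0·sL + -1·sR = -90/89
mR = -1/2·sL + 1·sR = 6165/10057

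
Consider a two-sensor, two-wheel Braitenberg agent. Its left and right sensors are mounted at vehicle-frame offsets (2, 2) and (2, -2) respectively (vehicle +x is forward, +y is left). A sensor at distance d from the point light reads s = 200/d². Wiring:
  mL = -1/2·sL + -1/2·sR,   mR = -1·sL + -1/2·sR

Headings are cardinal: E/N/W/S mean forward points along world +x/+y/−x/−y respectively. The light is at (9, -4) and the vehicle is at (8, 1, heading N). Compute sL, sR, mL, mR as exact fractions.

left sensor world pos  = (6, 3); dL² = 58
right sensor world pos = (10, 3); dR² = 50
sL = 200/58 = 100/29
sR = 200/50 = 4
mL = -1/2·sL + -1/2·sR = -108/29
mR = -1·sL + -1/2·sR = -158/29

100/29 4 -108/29 -158/29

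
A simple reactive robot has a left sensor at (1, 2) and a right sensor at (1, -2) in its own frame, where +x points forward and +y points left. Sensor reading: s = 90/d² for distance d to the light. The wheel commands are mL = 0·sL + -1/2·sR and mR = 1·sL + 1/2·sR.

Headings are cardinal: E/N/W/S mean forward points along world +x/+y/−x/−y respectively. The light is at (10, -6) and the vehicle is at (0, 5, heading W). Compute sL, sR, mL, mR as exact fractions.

left sensor world pos  = (-1, 3); dL² = 202
right sensor world pos = (-1, 7); dR² = 290
sL = 90/202 = 45/101
sR = 90/290 = 9/29
mL = 0·sL + -1/2·sR = -9/58
mR = 1·sL + 1/2·sR = 3519/5858

45/101 9/29 -9/58 3519/5858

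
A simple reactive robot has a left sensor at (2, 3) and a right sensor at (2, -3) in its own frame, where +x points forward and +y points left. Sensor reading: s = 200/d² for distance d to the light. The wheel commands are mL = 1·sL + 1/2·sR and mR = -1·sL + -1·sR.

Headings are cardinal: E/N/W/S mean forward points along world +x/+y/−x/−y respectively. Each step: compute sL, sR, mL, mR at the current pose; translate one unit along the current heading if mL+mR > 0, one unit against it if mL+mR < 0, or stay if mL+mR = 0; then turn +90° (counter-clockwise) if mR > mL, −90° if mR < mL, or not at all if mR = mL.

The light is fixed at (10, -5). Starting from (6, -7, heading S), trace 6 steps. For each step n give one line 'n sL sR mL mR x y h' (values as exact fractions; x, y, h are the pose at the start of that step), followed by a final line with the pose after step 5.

n=0: pose=(6,-7,S); sL=200/17, sR=40/13; mL=2940/221, mR=-3280/221; mL+mR=-20/13 → advance -1; mR−mL=-6220/221 → turn -1·90°
n=1: pose=(6,-6,W); sL=50/13, sR=5; mL=165/26, mR=-115/13; mL+mR=-5/2 → advance -1; mR−mL=-395/26 → turn -1·90°
n=2: pose=(7,-6,N); sL=200/37, sR=200; mL=3900/37, mR=-7600/37; mL+mR=-100 → advance -1; mR−mL=-11500/37 → turn -1·90°
n=3: pose=(7,-7,E); sL=100, sR=100/13; mL=1350/13, mR=-1400/13; mL+mR=-50/13 → advance -1; mR−mL=-2750/13 → turn -1·90°
n=4: pose=(6,-7,S); sL=200/17, sR=40/13; mL=2940/221, mR=-3280/221; mL+mR=-20/13 → advance -1; mR−mL=-6220/221 → turn -1·90°
n=5: pose=(6,-6,W); sL=50/13, sR=5; mL=165/26, mR=-115/13; mL+mR=-5/2 → advance -1; mR−mL=-395/26 → turn -1·90°

0 200/17 40/13 2940/221 -3280/221 6 -7 S
1 50/13 5 165/26 -115/13 6 -6 W
2 200/37 200 3900/37 -7600/37 7 -6 N
3 100 100/13 1350/13 -1400/13 7 -7 E
4 200/17 40/13 2940/221 -3280/221 6 -7 S
5 50/13 5 165/26 -115/13 6 -6 W
final 7 -6 N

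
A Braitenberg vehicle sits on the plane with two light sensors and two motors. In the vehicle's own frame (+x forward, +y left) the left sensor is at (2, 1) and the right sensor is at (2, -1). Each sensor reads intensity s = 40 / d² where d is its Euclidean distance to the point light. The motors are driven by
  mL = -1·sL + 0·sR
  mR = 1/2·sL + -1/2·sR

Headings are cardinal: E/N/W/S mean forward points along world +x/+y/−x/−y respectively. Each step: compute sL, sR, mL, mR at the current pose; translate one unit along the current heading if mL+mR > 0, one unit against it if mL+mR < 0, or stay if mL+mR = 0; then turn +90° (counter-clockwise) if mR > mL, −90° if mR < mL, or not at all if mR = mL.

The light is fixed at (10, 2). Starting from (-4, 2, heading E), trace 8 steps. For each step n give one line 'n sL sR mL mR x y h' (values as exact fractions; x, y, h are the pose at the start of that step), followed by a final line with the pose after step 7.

0 8/29 8/29 -8/29 0 -4 2 E
1 2/13 1/5 -2/13 -3/130 -5 2 N
2 40/293 40/289 -40/293 -80/84677 -5 1 W
3 20/89 20/117 -20/89 280/10413 -4 1 S
4 8/29 8/29 -8/29 0 -4 2 E
5 2/13 1/5 -2/13 -3/130 -5 2 N
6 40/293 40/289 -40/293 -80/84677 -5 1 W
7 20/89 20/117 -20/89 280/10413 -4 1 S
final -4 2 E

n=0: pose=(-4,2,E); sL=8/29, sR=8/29; mL=-8/29, mR=0; mL+mR=-8/29 → advance -1; mR−mL=8/29 → turn +1·90°
n=1: pose=(-5,2,N); sL=2/13, sR=1/5; mL=-2/13, mR=-3/130; mL+mR=-23/130 → advance -1; mR−mL=17/130 → turn +1·90°
n=2: pose=(-5,1,W); sL=40/293, sR=40/289; mL=-40/293, mR=-80/84677; mL+mR=-11640/84677 → advance -1; mR−mL=11480/84677 → turn +1·90°
n=3: pose=(-4,1,S); sL=20/89, sR=20/117; mL=-20/89, mR=280/10413; mL+mR=-2060/10413 → advance -1; mR−mL=2620/10413 → turn +1·90°
n=4: pose=(-4,2,E); sL=8/29, sR=8/29; mL=-8/29, mR=0; mL+mR=-8/29 → advance -1; mR−mL=8/29 → turn +1·90°
n=5: pose=(-5,2,N); sL=2/13, sR=1/5; mL=-2/13, mR=-3/130; mL+mR=-23/130 → advance -1; mR−mL=17/130 → turn +1·90°
n=6: pose=(-5,1,W); sL=40/293, sR=40/289; mL=-40/293, mR=-80/84677; mL+mR=-11640/84677 → advance -1; mR−mL=11480/84677 → turn +1·90°
n=7: pose=(-4,1,S); sL=20/89, sR=20/117; mL=-20/89, mR=280/10413; mL+mR=-2060/10413 → advance -1; mR−mL=2620/10413 → turn +1·90°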